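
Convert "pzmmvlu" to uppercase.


Input string: 'pzmmvlu'
Operation: convert each letter to uppercase
Mapping: 'p'->'P', 'z'->'Z', 'm'->'M', 'm'->'M', 'v'->'V', 'l'->'L', 'u'->'U'
Result: PZMMVLU


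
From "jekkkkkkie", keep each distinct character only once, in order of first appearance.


Input: 'jekkkkkkie'
Operation: keep first occurrence of each character
Scan: s[0]='j' new -> keep; s[1]='e' new -> keep; s[2]='k' new -> keep; s[3]='k' seen -> skip; s[4]='k' seen -> skip; s[5]='k' seen -> skip; s[6]='k' seen -> skip; s[7]='k' seen -> skip; s[8]='i' new -> keep; s[9]='e' seen -> skip
Result: jeki


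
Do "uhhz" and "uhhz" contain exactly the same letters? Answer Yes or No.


String 1: 'uhhz' -> sorted: 'hhuz'
String 2: 'uhhz' -> sorted: 'hhuz'
Compare sorted forms: 'hhuz' == 'hhuz'
Anagram: Yes


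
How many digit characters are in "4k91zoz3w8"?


Input string: '4k91zoz3w8'
Operation: count digit characters (0-9)
Scan: '4'(digit), 'k', '9'(digit), '1'(digit), 'z', 'o', 'z', '3'(digit), 'w', '8'(digit)
Digits found: 5
Result: 5


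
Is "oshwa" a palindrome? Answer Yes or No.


Input string: 'oshwa'
Reversed: 'awhso'
Compare pairs: s[0]='o' vs s[4]='a' (mismatch), s[1]='s' vs s[3]='w' (mismatch)
Palindrome: No


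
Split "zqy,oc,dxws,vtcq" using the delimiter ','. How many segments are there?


Input string: 'zqy,oc,dxws,vtcq'
Delimiter: ','
Split result: 'zqy', 'oc', 'dxws', 'vtcq'
Number of parts: 4


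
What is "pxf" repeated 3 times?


Input string: 'pxf'
Operation: repeat 3 times
Concatenation: 'pxf' + 'pxf' + 'pxf'
Result: pxfpxfpxf


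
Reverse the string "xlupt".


Input string: 'xlupt'
Operation: reverse character order
Original order: 'x' -> 'l' -> 'u' -> 'p' -> 't'
Reversed order: 't' -> 'p' -> 'u' -> 'l' -> 'x'
Result: tpulx


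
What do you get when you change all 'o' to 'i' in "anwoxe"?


Input string: 'anwoxe'
Operation: replace 'o' with 'i'
Positions of 'o': 3
After replacement: anwixe


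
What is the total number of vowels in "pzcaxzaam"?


Input string: 'pzcaxzaam'
Operation: count vowels (a, e, i, o, u)
Scan: s[0]='p', s[1]='z', s[2]='c', s[3]='a' (vowel), s[4]='x', s[5]='z', s[6]='a' (vowel), s[7]='a' (vowel), s[8]='m'
Vowels found: 3
Result: 3


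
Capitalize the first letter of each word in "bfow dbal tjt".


Input string: 'bfow dbal tjt'
Operation: capitalize first letter of each word
Word transformations: 'bfow'->'Bfow', 'dbal'->'Dbal', 'tjt'->'Tjt'
Result: Bfow Dbal Tjt


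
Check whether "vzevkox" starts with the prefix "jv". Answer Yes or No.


Input string: 'vzevkox'
Prefix to check: 'jv'
First 2 characters of input: 'vz'
Match: False
Result: No


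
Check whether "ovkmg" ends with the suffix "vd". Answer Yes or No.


Input string: 'ovkmg'
Suffix to check: 'vd'
Last 2 characters of input: 'mg'
Match: False
Result: No


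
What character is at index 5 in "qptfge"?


Input string: 'qptfge'
Operation: get character at index 5
Index mapping: s[0]='q', s[1]='p', s[2]='t', s[3]='f', s[4]='g', s[5]='e'
Result: 'e'


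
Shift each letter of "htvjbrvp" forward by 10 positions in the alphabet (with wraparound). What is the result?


Input: 'htvjbrvp', shift = 10
Operation: for each letter, (position + 10) mod 26
Mapping: 'h'(7+10=17)->'r', 't'(19+10=29, 29 mod 26=3)->'d', 'v'(21+10=31, 31 mod 26=5)->'f', 'j'(9+10=19)->'t', 'b'(1+10=11)->'l', 'r'(17+10=27, 27 mod 26=1)->'b', 'v'(21+10=31, 31 mod 26=5)->'f', 'p'(15+10=25)->'z'
Result: rdftlbfz


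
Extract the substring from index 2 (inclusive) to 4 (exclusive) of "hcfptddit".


Input string: 'hcfptddit'
Operation: slice [2:4]
Extract characters: s[2]='f', s[3]='p'
Result: fp


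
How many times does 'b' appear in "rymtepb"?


Input string: 'rymtepb'
Target character: 'b'
Scan each position: s[6]='b'
Matches found at indices: 6
Total: 1


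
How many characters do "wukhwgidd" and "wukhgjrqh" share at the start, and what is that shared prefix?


String 1: 'wukhwgidd'
String 2: 'wukhgjrqh'
Compare position by position:
pos 0: 'w' vs 'w' match
pos 1: 'u' vs 'u' match
pos 2: 'k' vs 'k' match
pos 3: 'h' vs 'h' match
pos 4: 'w' vs 'g' differ -> stop
Longest common prefix: "wukh" (length 4)


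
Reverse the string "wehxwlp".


Input string: 'wehxwlp'
Operation: reverse character order
Original order: 'w' -> 'e' -> 'h' -> 'x' -> 'w' -> 'l' -> 'p'
Reversed order: 'p' -> 'l' -> 'w' -> 'x' -> 'h' -> 'e' -> 'w'
Result: plwxhew


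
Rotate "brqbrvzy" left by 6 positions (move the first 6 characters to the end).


Input: 'brqbrvzy', shift = 6
Operation: split at index 6 and swap parts
Front part s[0:6] = 'brqbrv'
Back part s[6:] = 'zy'
Rotated = back + front = 'zy' + 'brqbrv'
Result: zybrqbrv


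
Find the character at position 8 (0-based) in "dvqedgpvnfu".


Input string: 'dvqedgpvnfu'
Operation: get character at index 8
Index mapping: s[0]='d', s[1]='v', s[2]='q', s[3]='e', s[4]='d', s[5]='g', s[6]='p', s[7]='v', s[8]='n'
Result: 'n'


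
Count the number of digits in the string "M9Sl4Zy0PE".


Input string: 'M9Sl4Zy0PE'
Operation: count digit characters (0-9)
Scan: 'M', '9'(digit), 'S', 'l', '4'(digit), 'Z', 'y', '0'(digit), 'P', 'E'
Digits found: 3
Result: 3


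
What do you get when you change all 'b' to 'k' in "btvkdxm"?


Input string: 'btvkdxm'
Operation: replace 'b' with 'k'
Positions of 'b': 0
After replacement: ktvkdxm


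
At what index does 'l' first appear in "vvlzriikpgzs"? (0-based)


Input string: 'vvlzriikpgzs'
Target: 'l'
Scanning left to right: s[0]='v', s[1]='v', s[2]='l'
First match at index: 2


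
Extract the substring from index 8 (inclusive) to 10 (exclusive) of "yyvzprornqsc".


Input string: 'yyvzprornqsc'
Operation: slice [8:10]
Extract characters: s[8]='n', s[9]='q'
Result: nq


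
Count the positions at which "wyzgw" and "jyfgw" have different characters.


String 1: 'wyzgw'
String 2: 'jyfgw'
Compare each position: pos 0: 'w'!='j', pos 1: 'y'=='y', pos 2: 'z'!='f', pos 3: 'g'=='g', pos 4: 'w'=='w'
Differing positions: 2
Hamming distance: 2


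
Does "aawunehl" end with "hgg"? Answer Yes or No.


Input string: 'aawunehl'
Suffix to check: 'hgg'
Last 3 characters of input: 'ehl'
Match: False
Result: No


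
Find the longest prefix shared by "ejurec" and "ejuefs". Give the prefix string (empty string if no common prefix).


String 1: 'ejurec'
String 2: 'ejuefs'
Compare position by position:
pos 0: 'e' vs 'e' match
pos 1: 'j' vs 'j' match
pos 2: 'u' vs 'u' match
pos 3: 'r' vs 'e' differ -> stop
Longest common prefix: "eju" (length 3)


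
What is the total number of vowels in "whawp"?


Input string: 'whawp'
Operation: count vowels (a, e, i, o, u)
Scan: s[0]='w', s[1]='h', s[2]='a' (vowel), s[3]='w', s[4]='p'
Vowels found: 1
Result: 1


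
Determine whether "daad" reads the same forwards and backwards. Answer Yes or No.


Input string: 'daad'
Reversed: 'daad'
Compare pairs: s[0]='d' vs s[3]='d' (match), s[1]='a' vs s[2]='a' (match)
Palindrome: Yes


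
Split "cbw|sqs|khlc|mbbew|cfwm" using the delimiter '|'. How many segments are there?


Input string: 'cbw|sqs|khlc|mbbew|cfwm'
Delimiter: '|'
Split result: 'cbw', 'sqs', 'khlc', 'mbbew', 'cfwm'
Number of parts: 5


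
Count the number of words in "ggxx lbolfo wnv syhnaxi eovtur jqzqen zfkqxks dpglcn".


Input string: 'ggxx lbolfo wnv syhnaxi eovtur jqzqen zfkqxks dpglcn'
Operation: split by spaces
Words found: 'ggxx', 'lbolfo', 'wnv', 'syhnaxi', 'eovtur', 'jqzqen', 'zfkqxks', 'dpglcn'
Word count: 8


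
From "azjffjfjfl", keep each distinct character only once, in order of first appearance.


Input: 'azjffjfjfl'
Operation: keep first occurrence of each character
Scan: s[0]='a' new -> keep; s[1]='z' new -> keep; s[2]='j' new -> keep; s[3]='f' new -> keep; s[4]='f' seen -> skip; s[5]='j' seen -> skip; s[6]='f' seen -> skip; s[7]='j' seen -> skip; s[8]='f' seen -> skip; s[9]='l' new -> keep
Result: azjfl


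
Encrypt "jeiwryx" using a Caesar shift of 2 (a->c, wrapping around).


Input: 'jeiwryx', shift = 2
Operation: for each letter, (position + 2) mod 26
Mapping: 'j'(9+2=11)->'l', 'e'(4+2=6)->'g', 'i'(8+2=10)->'k', 'w'(22+2=24)->'y', 'r'(17+2=19)->'t', 'y'(24+2=26, 26 mod 26=0)->'a', 'x'(23+2=25)->'z'
Result: lgkytaz


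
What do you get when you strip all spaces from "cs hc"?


Input string: 'cs hc'
Operation: remove all spaces
Words: 'cs', 'hc'
Join without spaces: cshc


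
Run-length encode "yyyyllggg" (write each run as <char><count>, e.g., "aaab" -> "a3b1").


Input: 'yyyyllggg'
Operation: identify consecutive runs
Runs: 'yyyy' -> y4, 'll' -> l2, 'ggg' -> g3
Encoded: y4l2g3


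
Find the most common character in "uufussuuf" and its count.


Input: 'uufussuuf'
Operation: tally each character
Counts: 'f':2, 's':2, 'u':5
Maximum: 'u' appears 5 times


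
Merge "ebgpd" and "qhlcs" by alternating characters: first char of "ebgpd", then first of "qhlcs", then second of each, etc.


String 1: 'ebgpd'
String 2: 'qhlcs'
Operation: alternate characters
Pairs: 'e'+'q', 'b'+'h', 'g'+'l', 'p'+'c', 'd'+'s'
Result: eqbhglpcds


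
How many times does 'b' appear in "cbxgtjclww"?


Input string: 'cbxgtjclww'
Target character: 'b'
Scan each position: s[1]='b'
Matches found at indices: 1
Total: 1


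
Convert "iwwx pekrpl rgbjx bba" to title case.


Input string: 'iwwx pekrpl rgbjx bba'
Operation: capitalize first letter of each word
Word transformations: 'iwwx'->'Iwwx', 'pekrpl'->'Pekrpl', 'rgbjx'->'Rgbjx', 'bba'->'Bba'
Result: Iwwx Pekrpl Rgbjx Bba


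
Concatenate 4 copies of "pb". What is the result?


Input string: 'pb'
Operation: repeat 4 times
Concatenation: 'pb' + 'pb' + 'pb' + 'pb'
Result: pbpbpbpb


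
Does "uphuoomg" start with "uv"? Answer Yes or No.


Input string: 'uphuoomg'
Prefix to check: 'uv'
First 2 characters of input: 'up'
Match: False
Result: No


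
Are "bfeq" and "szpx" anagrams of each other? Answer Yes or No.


String 1: 'bfeq' -> sorted: 'befq'
String 2: 'szpx' -> sorted: 'psxz'
Compare sorted forms: 'befq' != 'psxz'
Anagram: No


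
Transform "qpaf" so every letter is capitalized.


Input string: 'qpaf'
Operation: convert each letter to uppercase
Mapping: 'q'->'Q', 'p'->'P', 'a'->'A', 'f'->'F'
Result: QPAF


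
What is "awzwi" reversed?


Input string: 'awzwi'
Operation: reverse character order
Original order: 'a' -> 'w' -> 'z' -> 'w' -> 'i'
Reversed order: 'i' -> 'w' -> 'z' -> 'w' -> 'a'
Result: iwzwa


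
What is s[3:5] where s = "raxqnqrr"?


Input string: 'raxqnqrr'
Operation: slice [3:5]
Extract characters: s[3]='q', s[4]='n'
Result: qn


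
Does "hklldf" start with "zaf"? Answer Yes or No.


Input string: 'hklldf'
Prefix to check: 'zaf'
First 3 characters of input: 'hkl'
Match: False
Result: No


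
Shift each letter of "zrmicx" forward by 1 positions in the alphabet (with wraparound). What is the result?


Input: 'zrmicx', shift = 1
Operation: for each letter, (position + 1) mod 26
Mapping: 'z'(25+1=26, 26 mod 26=0)->'a', 'r'(17+1=18)->'s', 'm'(12+1=13)->'n', 'i'(8+1=9)->'j', 'c'(2+1=3)->'d', 'x'(23+1=24)->'y'
Result: asnjdy


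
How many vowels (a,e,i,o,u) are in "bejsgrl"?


Input string: 'bejsgrl'
Operation: count vowels (a, e, i, o, u)
Scan: s[0]='b', s[1]='e' (vowel), s[2]='j', s[3]='s', s[4]='g', s[5]='r', s[6]='l'
Vowels found: 1
Result: 1


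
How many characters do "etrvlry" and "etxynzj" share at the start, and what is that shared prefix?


String 1: 'etrvlry'
String 2: 'etxynzj'
Compare position by position:
pos 0: 'e' vs 'e' match
pos 1: 't' vs 't' match
pos 2: 'r' vs 'x' differ -> stop
Longest common prefix: "et" (length 2)


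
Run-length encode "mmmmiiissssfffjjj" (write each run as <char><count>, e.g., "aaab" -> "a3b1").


Input: 'mmmmiiissssfffjjj'
Operation: identify consecutive runs
Runs: 'mmmm' -> m4, 'iii' -> i3, 'ssss' -> s4, 'fff' -> f3, 'jjj' -> j3
Encoded: m4i3s4f3j3


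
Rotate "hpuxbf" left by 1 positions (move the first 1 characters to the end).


Input: 'hpuxbf', shift = 1
Operation: split at index 1 and swap parts
Front part s[0:1] = 'h'
Back part s[1:] = 'puxbf'
Rotated = back + front = 'puxbf' + 'h'
Result: puxbfh


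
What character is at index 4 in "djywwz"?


Input string: 'djywwz'
Operation: get character at index 4
Index mapping: s[0]='d', s[1]='j', s[2]='y', s[3]='w', s[4]='w'
Result: 'w'


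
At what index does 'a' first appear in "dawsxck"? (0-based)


Input string: 'dawsxck'
Target: 'a'
Scanning left to right: s[0]='d', s[1]='a'
First match at index: 1


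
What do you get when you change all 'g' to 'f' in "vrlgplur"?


Input string: 'vrlgplur'
Operation: replace 'g' with 'f'
Positions of 'g': 3
After replacement: vrlfplur


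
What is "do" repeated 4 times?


Input string: 'do'
Operation: repeat 4 times
Concatenation: 'do' + 'do' + 'do' + 'do'
Result: dodododo


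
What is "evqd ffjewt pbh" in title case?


Input string: 'evqd ffjewt pbh'
Operation: capitalize first letter of each word
Word transformations: 'evqd'->'Evqd', 'ffjewt'->'Ffjewt', 'pbh'->'Pbh'
Result: Evqd Ffjewt Pbh


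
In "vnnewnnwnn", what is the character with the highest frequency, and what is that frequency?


Input: 'vnnewnnwnn'
Operation: tally each character
Counts: 'e':1, 'n':6, 'v':1, 'w':2
Maximum: 'n' appears 6 times


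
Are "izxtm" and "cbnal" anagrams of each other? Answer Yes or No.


String 1: 'izxtm' -> sorted: 'imtxz'
String 2: 'cbnal' -> sorted: 'abcln'
Compare sorted forms: 'imtxz' != 'abcln'
Anagram: No


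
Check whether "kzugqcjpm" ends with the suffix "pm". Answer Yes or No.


Input string: 'kzugqcjpm'
Suffix to check: 'pm'
Last 2 characters of input: 'pm'
Match: True
Result: Yes


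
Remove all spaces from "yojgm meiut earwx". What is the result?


Input string: 'yojgm meiut earwx'
Operation: remove all spaces
Words: 'yojgm', 'meiut', 'earwx'
Join without spaces: yojgmmeiutearwx


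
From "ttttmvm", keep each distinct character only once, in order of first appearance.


Input: 'ttttmvm'
Operation: keep first occurrence of each character
Scan: s[0]='t' new -> keep; s[1]='t' seen -> skip; s[2]='t' seen -> skip; s[3]='t' seen -> skip; s[4]='m' new -> keep; s[5]='v' new -> keep; s[6]='m' seen -> skip
Result: tmv


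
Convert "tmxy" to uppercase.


Input string: 'tmxy'
Operation: convert each letter to uppercase
Mapping: 't'->'T', 'm'->'M', 'x'->'X', 'y'->'Y'
Result: TMXY


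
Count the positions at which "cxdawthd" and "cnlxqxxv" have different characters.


String 1: 'cxdawthd'
String 2: 'cnlxqxxv'
Compare each position: pos 0: 'c'=='c', pos 1: 'x'!='n', pos 2: 'd'!='l', pos 3: 'a'!='x', pos 4: 'w'!='q', pos 5: 't'!='x', pos 6: 'h'!='x', pos 7: 'd'!='v'
Differing positions: 7
Hamming distance: 7


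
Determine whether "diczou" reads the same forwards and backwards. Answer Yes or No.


Input string: 'diczou'
Reversed: 'uozcid'
Compare pairs: s[0]='d' vs s[5]='u' (mismatch), s[1]='i' vs s[4]='o' (mismatch), s[2]='c' vs s[3]='z' (mismatch)
Palindrome: No


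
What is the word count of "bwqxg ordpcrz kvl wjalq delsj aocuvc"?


Input string: 'bwqxg ordpcrz kvl wjalq delsj aocuvc'
Operation: split by spaces
Words found: 'bwqxg', 'ordpcrz', 'kvl', 'wjalq', 'delsj', 'aocuvc'
Word count: 6


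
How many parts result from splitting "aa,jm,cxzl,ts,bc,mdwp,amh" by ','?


Input string: 'aa,jm,cxzl,ts,bc,mdwp,amh'
Delimiter: ','
Split result: 'aa', 'jm', 'cxzl', 'ts', 'bc', 'mdwp', 'amh'
Number of parts: 7


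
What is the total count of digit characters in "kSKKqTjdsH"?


Input string: 'kSKKqTjdsH'
Operation: count digit characters (0-9)
Scan: 'k', 'S', 'K', 'K', 'q', 'T', 'j', 'd', 's', 'H'
Digits found: 0
Result: 0


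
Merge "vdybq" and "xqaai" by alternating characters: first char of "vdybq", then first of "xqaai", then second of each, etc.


String 1: 'vdybq'
String 2: 'xqaai'
Operation: alternate characters
Pairs: 'v'+'x', 'd'+'q', 'y'+'a', 'b'+'a', 'q'+'i'
Result: vxdqyabaqi


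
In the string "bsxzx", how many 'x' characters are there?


Input string: 'bsxzx'
Target character: 'x'
Scan each position: s[2]='x', s[4]='x'
Matches found at indices: 2, 4
Total: 2


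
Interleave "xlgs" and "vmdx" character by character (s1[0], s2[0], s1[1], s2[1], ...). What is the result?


String 1: 'xlgs'
String 2: 'vmdx'
Operation: alternate characters
Pairs: 'x'+'v', 'l'+'m', 'g'+'d', 's'+'x'
Result: xvlmgdsx


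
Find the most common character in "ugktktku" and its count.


Input: 'ugktktku'
Operation: tally each character
Counts: 'g':1, 'k':3, 't':2, 'u':2
Maximum: 'k' appears 3 times


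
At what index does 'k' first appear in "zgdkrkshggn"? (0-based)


Input string: 'zgdkrkshggn'
Target: 'k'
Scanning left to right: s[0]='z', s[1]='g', s[2]='d', s[3]='k'
First match at index: 3


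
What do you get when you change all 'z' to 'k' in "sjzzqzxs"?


Input string: 'sjzzqzxs'
Operation: replace 'z' with 'k'
Positions of 'z': 2, 3, 5
After replacement: sjkkqkxs


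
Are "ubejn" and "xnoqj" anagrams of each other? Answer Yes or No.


String 1: 'ubejn' -> sorted: 'bejnu'
String 2: 'xnoqj' -> sorted: 'jnoqx'
Compare sorted forms: 'bejnu' != 'jnoqx'
Anagram: No


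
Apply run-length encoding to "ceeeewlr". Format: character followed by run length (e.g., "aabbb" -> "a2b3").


Input: 'ceeeewlr'
Operation: identify consecutive runs
Runs: 'c' -> c1, 'eeee' -> e4, 'w' -> w1, 'l' -> l1, 'r' -> r1
Encoded: c1e4w1l1r1


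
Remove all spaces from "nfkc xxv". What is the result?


Input string: 'nfkc xxv'
Operation: remove all spaces
Words: 'nfkc', 'xxv'
Join without spaces: nfkcxxv


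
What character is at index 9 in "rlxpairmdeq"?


Input string: 'rlxpairmdeq'
Operation: get character at index 9
Index mapping: s[0]='r', s[1]='l', s[2]='x', s[3]='p', s[4]='a', s[5]='i', s[6]='r', s[7]='m', s[8]='d', s[9]='e'
Result: 'e'


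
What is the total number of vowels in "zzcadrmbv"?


Input string: 'zzcadrmbv'
Operation: count vowels (a, e, i, o, u)
Scan: s[0]='z', s[1]='z', s[2]='c', s[3]='a' (vowel), s[4]='d', s[5]='r', s[6]='m', s[7]='b', s[8]='v'
Vowels found: 1
Result: 1


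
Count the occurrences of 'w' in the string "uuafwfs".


Input string: 'uuafwfs'
Target character: 'w'
Scan each position: s[4]='w'
Matches found at indices: 4
Total: 1


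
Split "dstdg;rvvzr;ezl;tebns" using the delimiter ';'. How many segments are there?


Input string: 'dstdg;rvvzr;ezl;tebns'
Delimiter: ';'
Split result: 'dstdg', 'rvvzr', 'ezl', 'tebns'
Number of parts: 4


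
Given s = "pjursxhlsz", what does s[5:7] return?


Input string: 'pjursxhlsz'
Operation: slice [5:7]
Extract characters: s[5]='x', s[6]='h'
Result: xh


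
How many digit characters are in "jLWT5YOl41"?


Input string: 'jLWT5YOl41'
Operation: count digit characters (0-9)
Scan: 'j', 'L', 'W', 'T', '5'(digit), 'Y', 'O', 'l', '4'(digit), '1'(digit)
Digits found: 3
Result: 3


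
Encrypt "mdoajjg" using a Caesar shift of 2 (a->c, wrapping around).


Input: 'mdoajjg', shift = 2
Operation: for each letter, (position + 2) mod 26
Mapping: 'm'(12+2=14)->'o', 'd'(3+2=5)->'f', 'o'(14+2=16)->'q', 'a'(0+2=2)->'c', 'j'(9+2=11)->'l', 'j'(9+2=11)->'l', 'g'(6+2=8)->'i'
Result: ofqclli


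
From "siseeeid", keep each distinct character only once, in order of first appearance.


Input: 'siseeeid'
Operation: keep first occurrence of each character
Scan: s[0]='s' new -> keep; s[1]='i' new -> keep; s[2]='s' seen -> skip; s[3]='e' new -> keep; s[4]='e' seen -> skip; s[5]='e' seen -> skip; s[6]='i' seen -> skip; s[7]='d' new -> keep
Result: sied


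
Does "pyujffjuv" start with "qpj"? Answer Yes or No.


Input string: 'pyujffjuv'
Prefix to check: 'qpj'
First 3 characters of input: 'pyu'
Match: False
Result: No


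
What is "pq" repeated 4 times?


Input string: 'pq'
Operation: repeat 4 times
Concatenation: 'pq' + 'pq' + 'pq' + 'pq'
Result: pqpqpqpq


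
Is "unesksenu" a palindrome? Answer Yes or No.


Input string: 'unesksenu'
Reversed: 'unesksenu'
Compare pairs: s[0]='u' vs s[8]='u' (match), s[1]='n' vs s[7]='n' (match), s[2]='e' vs s[6]='e' (match), s[3]='s' vs s[5]='s' (match)
Palindrome: Yes


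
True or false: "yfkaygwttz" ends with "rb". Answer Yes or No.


Input string: 'yfkaygwttz'
Suffix to check: 'rb'
Last 2 characters of input: 'tz'
Match: False
Result: No


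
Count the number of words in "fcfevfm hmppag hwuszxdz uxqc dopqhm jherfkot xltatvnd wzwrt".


Input string: 'fcfevfm hmppag hwuszxdz uxqc dopqhm jherfkot xltatvnd wzwrt'
Operation: split by spaces
Words found: 'fcfevfm', 'hmppag', 'hwuszxdz', 'uxqc', 'dopqhm', 'jherfkot', 'xltatvnd', 'wzwrt'
Word count: 8


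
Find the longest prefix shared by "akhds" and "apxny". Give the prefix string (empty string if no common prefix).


String 1: 'akhds'
String 2: 'apxny'
Compare position by position:
pos 0: 'a' vs 'a' match
pos 1: 'k' vs 'p' differ -> stop
Longest common prefix: "a" (length 1)


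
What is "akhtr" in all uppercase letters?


Input string: 'akhtr'
Operation: convert each letter to uppercase
Mapping: 'a'->'A', 'k'->'K', 'h'->'H', 't'->'T', 'r'->'R'
Result: AKHTR


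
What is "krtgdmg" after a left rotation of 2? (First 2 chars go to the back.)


Input: 'krtgdmg', shift = 2
Operation: split at index 2 and swap parts
Front part s[0:2] = 'kr'
Back part s[2:] = 'tgdmg'
Rotated = back + front = 'tgdmg' + 'kr'
Result: tgdmgkr


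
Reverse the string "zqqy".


Input string: 'zqqy'
Operation: reverse character order
Original order: 'z' -> 'q' -> 'q' -> 'y'
Reversed order: 'y' -> 'q' -> 'q' -> 'z'
Result: yqqz


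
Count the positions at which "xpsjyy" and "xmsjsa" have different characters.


String 1: 'xpsjyy'
String 2: 'xmsjsa'
Compare each position: pos 0: 'x'=='x', pos 1: 'p'!='m', pos 2: 's'=='s', pos 3: 'j'=='j', pos 4: 'y'!='s', pos 5: 'y'!='a'
Differing positions: 3
Hamming distance: 3


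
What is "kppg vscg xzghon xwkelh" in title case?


Input string: 'kppg vscg xzghon xwkelh'
Operation: capitalize first letter of each word
Word transformations: 'kppg'->'Kppg', 'vscg'->'Vscg', 'xzghon'->'Xzghon', 'xwkelh'->'Xwkelh'
Result: Kppg Vscg Xzghon Xwkelh


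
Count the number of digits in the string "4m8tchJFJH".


Input string: '4m8tchJFJH'
Operation: count digit characters (0-9)
Scan: '4'(digit), 'm', '8'(digit), 't', 'c', 'h', 'J', 'F', 'J', 'H'
Digits found: 2
Result: 2


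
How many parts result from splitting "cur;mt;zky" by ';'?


Input string: 'cur;mt;zky'
Delimiter: ';'
Split result: 'cur', 'mt', 'zky'
Number of parts: 3


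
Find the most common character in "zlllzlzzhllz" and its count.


Input: 'zlllzlzzhllz'
Operation: tally each character
Counts: 'h':1, 'l':6, 'z':5
Maximum: 'l' appears 6 times


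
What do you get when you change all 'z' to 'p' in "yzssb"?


Input string: 'yzssb'
Operation: replace 'z' with 'p'
Positions of 'z': 1
After replacement: ypssb


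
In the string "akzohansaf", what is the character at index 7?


Input string: 'akzohansaf'
Operation: get character at index 7
Index mapping: s[0]='a', s[1]='k', s[2]='z', s[3]='o', s[4]='h', s[5]='a', s[6]='n', s[7]='s'
Result: 's'


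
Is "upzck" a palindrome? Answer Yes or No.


Input string: 'upzck'
Reversed: 'kczpu'
Compare pairs: s[0]='u' vs s[4]='k' (mismatch), s[1]='p' vs s[3]='c' (mismatch)
Palindrome: No


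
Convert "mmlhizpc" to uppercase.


Input string: 'mmlhizpc'
Operation: convert each letter to uppercase
Mapping: 'm'->'M', 'm'->'M', 'l'->'L', 'h'->'H', 'i'->'I', 'z'->'Z', 'p'->'P', 'c'->'C'
Result: MMLHIZPC


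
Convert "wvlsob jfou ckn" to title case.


Input string: 'wvlsob jfou ckn'
Operation: capitalize first letter of each word
Word transformations: 'wvlsob'->'Wvlsob', 'jfou'->'Jfou', 'ckn'->'Ckn'
Result: Wvlsob Jfou Ckn


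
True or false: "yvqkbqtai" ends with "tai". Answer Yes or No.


Input string: 'yvqkbqtai'
Suffix to check: 'tai'
Last 3 characters of input: 'tai'
Match: True
Result: Yes


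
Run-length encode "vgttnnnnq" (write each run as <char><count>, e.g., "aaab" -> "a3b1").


Input: 'vgttnnnnq'
Operation: identify consecutive runs
Runs: 'v' -> v1, 'g' -> g1, 'tt' -> t2, 'nnnn' -> n4, 'q' -> q1
Encoded: v1g1t2n4q1


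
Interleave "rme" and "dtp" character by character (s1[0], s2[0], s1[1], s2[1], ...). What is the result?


String 1: 'rme'
String 2: 'dtp'
Operation: alternate characters
Pairs: 'r'+'d', 'm'+'t', 'e'+'p'
Result: rdmtep


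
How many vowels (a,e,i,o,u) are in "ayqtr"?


Input string: 'ayqtr'
Operation: count vowels (a, e, i, o, u)
Scan: s[0]='a' (vowel), s[1]='y', s[2]='q', s[3]='t', s[4]='r'
Vowels found: 1
Result: 1


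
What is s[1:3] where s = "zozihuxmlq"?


Input string: 'zozihuxmlq'
Operation: slice [1:3]
Extract characters: s[1]='o', s[2]='z'
Result: oz


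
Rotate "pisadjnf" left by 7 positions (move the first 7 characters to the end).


Input: 'pisadjnf', shift = 7
Operation: split at index 7 and swap parts
Front part s[0:7] = 'pisadjn'
Back part s[7:] = 'f'
Rotated = back + front = 'f' + 'pisadjn'
Result: fpisadjn


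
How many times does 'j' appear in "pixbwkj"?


Input string: 'pixbwkj'
Target character: 'j'
Scan each position: s[6]='j'
Matches found at indices: 6
Total: 1


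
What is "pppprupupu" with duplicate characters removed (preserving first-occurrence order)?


Input: 'pppprupupu'
Operation: keep first occurrence of each character
Scan: s[0]='p' new -> keep; s[1]='p' seen -> skip; s[2]='p' seen -> skip; s[3]='p' seen -> skip; s[4]='r' new -> keep; s[5]='u' new -> keep; s[6]='p' seen -> skip; s[7]='u' seen -> skip; s[8]='p' seen -> skip; s[9]='u' seen -> skip
Result: pru


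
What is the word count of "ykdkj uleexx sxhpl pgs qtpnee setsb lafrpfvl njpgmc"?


Input string: 'ykdkj uleexx sxhpl pgs qtpnee setsb lafrpfvl njpgmc'
Operation: split by spaces
Words found: 'ykdkj', 'uleexx', 'sxhpl', 'pgs', 'qtpnee', 'setsb', 'lafrpfvl', 'njpgmc'
Word count: 8


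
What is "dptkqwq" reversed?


Input string: 'dptkqwq'
Operation: reverse character order
Original order: 'd' -> 'p' -> 't' -> 'k' -> 'q' -> 'w' -> 'q'
Reversed order: 'q' -> 'w' -> 'q' -> 'k' -> 't' -> 'p' -> 'd'
Result: qwqktpd


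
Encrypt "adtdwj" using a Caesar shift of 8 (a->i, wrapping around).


Input: 'adtdwj', shift = 8
Operation: for each letter, (position + 8) mod 26
Mapping: 'a'(0+8=8)->'i', 'd'(3+8=11)->'l', 't'(19+8=27, 27 mod 26=1)->'b', 'd'(3+8=11)->'l', 'w'(22+8=30, 30 mod 26=4)->'e', 'j'(9+8=17)->'r'
Result: ilbler


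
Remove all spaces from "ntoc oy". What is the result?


Input string: 'ntoc oy'
Operation: remove all spaces
Words: 'ntoc', 'oy'
Join without spaces: ntocoy


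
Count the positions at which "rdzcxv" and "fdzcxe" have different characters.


String 1: 'rdzcxv'
String 2: 'fdzcxe'
Compare each position: pos 0: 'r'!='f', pos 1: 'd'=='d', pos 2: 'z'=='z', pos 3: 'c'=='c', pos 4: 'x'=='x', pos 5: 'v'!='e'
Differing positions: 2
Hamming distance: 2


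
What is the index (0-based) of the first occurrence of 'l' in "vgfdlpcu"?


Input string: 'vgfdlpcu'
Target: 'l'
Scanning left to right: s[0]='v', s[1]='g', s[2]='f', s[3]='d', s[4]='l'
First match at index: 4


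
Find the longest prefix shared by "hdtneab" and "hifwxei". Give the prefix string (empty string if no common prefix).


String 1: 'hdtneab'
String 2: 'hifwxei'
Compare position by position:
pos 0: 'h' vs 'h' match
pos 1: 'd' vs 'i' differ -> stop
Longest common prefix: "h" (length 1)


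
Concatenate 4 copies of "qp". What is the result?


Input string: 'qp'
Operation: repeat 4 times
Concatenation: 'qp' + 'qp' + 'qp' + 'qp'
Result: qpqpqpqp


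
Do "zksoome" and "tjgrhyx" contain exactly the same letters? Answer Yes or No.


String 1: 'zksoome' -> sorted: 'ekmoosz'
String 2: 'tjgrhyx' -> sorted: 'ghjrtxy'
Compare sorted forms: 'ekmoosz' != 'ghjrtxy'
Anagram: No


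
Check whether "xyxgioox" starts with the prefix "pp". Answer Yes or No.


Input string: 'xyxgioox'
Prefix to check: 'pp'
First 2 characters of input: 'xy'
Match: False
Result: No


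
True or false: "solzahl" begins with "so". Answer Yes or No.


Input string: 'solzahl'
Prefix to check: 'so'
First 2 characters of input: 'so'
Match: True
Result: Yes


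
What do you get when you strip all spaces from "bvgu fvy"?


Input string: 'bvgu fvy'
Operation: remove all spaces
Words: 'bvgu', 'fvy'
Join without spaces: bvgufvy


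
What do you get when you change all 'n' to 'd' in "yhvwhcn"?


Input string: 'yhvwhcn'
Operation: replace 'n' with 'd'
Positions of 'n': 6
After replacement: yhvwhcd


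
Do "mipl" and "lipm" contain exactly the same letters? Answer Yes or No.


String 1: 'mipl' -> sorted: 'ilmp'
String 2: 'lipm' -> sorted: 'ilmp'
Compare sorted forms: 'ilmp' == 'ilmp'
Anagram: Yes


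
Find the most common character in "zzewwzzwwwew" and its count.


Input: 'zzewwzzwwwew'
Operation: tally each character
Counts: 'e':2, 'w':6, 'z':4
Maximum: 'w' appears 6 times


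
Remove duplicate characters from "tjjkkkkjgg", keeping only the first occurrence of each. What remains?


Input: 'tjjkkkkjgg'
Operation: keep first occurrence of each character
Scan: s[0]='t' new -> keep; s[1]='j' new -> keep; s[2]='j' seen -> skip; s[3]='k' new -> keep; s[4]='k' seen -> skip; s[5]='k' seen -> skip; s[6]='k' seen -> skip; s[7]='j' seen -> skip; s[8]='g' new -> keep; s[9]='g' seen -> skip
Result: tjkg


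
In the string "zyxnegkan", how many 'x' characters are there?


Input string: 'zyxnegkan'
Target character: 'x'
Scan each position: s[2]='x'
Matches found at indices: 2
Total: 1


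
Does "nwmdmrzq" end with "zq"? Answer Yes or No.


Input string: 'nwmdmrzq'
Suffix to check: 'zq'
Last 2 characters of input: 'zq'
Match: True
Result: Yes


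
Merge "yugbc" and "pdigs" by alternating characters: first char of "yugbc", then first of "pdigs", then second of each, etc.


String 1: 'yugbc'
String 2: 'pdigs'
Operation: alternate characters
Pairs: 'y'+'p', 'u'+'d', 'g'+'i', 'b'+'g', 'c'+'s'
Result: ypudgibgcs


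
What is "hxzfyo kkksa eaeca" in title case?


Input string: 'hxzfyo kkksa eaeca'
Operation: capitalize first letter of each word
Word transformations: 'hxzfyo'->'Hxzfyo', 'kkksa'->'Kkksa', 'eaeca'->'Eaeca'
Result: Hxzfyo Kkksa Eaeca


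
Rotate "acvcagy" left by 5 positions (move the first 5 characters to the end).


Input: 'acvcagy', shift = 5
Operation: split at index 5 and swap parts
Front part s[0:5] = 'acvca'
Back part s[5:] = 'gy'
Rotated = back + front = 'gy' + 'acvca'
Result: gyacvca


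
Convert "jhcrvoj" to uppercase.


Input string: 'jhcrvoj'
Operation: convert each letter to uppercase
Mapping: 'j'->'J', 'h'->'H', 'c'->'C', 'r'->'R', 'v'->'V', 'o'->'O', 'j'->'J'
Result: JHCRVOJ


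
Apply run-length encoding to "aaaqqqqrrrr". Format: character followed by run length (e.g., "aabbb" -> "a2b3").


Input: 'aaaqqqqrrrr'
Operation: identify consecutive runs
Runs: 'aaa' -> a3, 'qqqq' -> q4, 'rrrr' -> r4
Encoded: a3q4r4


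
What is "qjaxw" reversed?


Input string: 'qjaxw'
Operation: reverse character order
Original order: 'q' -> 'j' -> 'a' -> 'x' -> 'w'
Reversed order: 'w' -> 'x' -> 'a' -> 'j' -> 'q'
Result: wxajq


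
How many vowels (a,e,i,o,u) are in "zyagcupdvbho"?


Input string: 'zyagcupdvbho'
Operation: count vowels (a, e, i, o, u)
Scan: s[0]='z', s[1]='y', s[2]='a' (vowel), s[3]='g', s[4]='c', s[5]='u' (vowel), s[6]='p', s[7]='d', s[8]='v', s[9]='b', s[10]='h', s[11]='o' (vowel)
Vowels found: 3
Result: 3


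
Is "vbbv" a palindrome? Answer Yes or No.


Input string: 'vbbv'
Reversed: 'vbbv'
Compare pairs: s[0]='v' vs s[3]='v' (match), s[1]='b' vs s[2]='b' (match)
Palindrome: Yes


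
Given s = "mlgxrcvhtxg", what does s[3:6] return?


Input string: 'mlgxrcvhtxg'
Operation: slice [3:6]
Extract characters: s[3]='x', s[4]='r', s[5]='c'
Result: xrc


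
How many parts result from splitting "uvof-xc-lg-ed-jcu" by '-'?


Input string: 'uvof-xc-lg-ed-jcu'
Delimiter: '-'
Split result: 'uvof', 'xc', 'lg', 'ed', 'jcu'
Number of parts: 5


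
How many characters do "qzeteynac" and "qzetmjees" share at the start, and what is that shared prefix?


String 1: 'qzeteynac'
String 2: 'qzetmjees'
Compare position by position:
pos 0: 'q' vs 'q' match
pos 1: 'z' vs 'z' match
pos 2: 'e' vs 'e' match
pos 3: 't' vs 't' match
pos 4: 'e' vs 'm' differ -> stop
Longest common prefix: "qzet" (length 4)


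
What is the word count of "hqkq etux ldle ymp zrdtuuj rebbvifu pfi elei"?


Input string: 'hqkq etux ldle ymp zrdtuuj rebbvifu pfi elei'
Operation: split by spaces
Words found: 'hqkq', 'etux', 'ldle', 'ymp', 'zrdtuuj', 'rebbvifu', 'pfi', 'elei'
Word count: 8


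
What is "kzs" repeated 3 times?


Input string: 'kzs'
Operation: repeat 3 times
Concatenation: 'kzs' + 'kzs' + 'kzs'
Result: kzskzskzs


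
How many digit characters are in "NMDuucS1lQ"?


Input string: 'NMDuucS1lQ'
Operation: count digit characters (0-9)
Scan: 'N', 'M', 'D', 'u', 'u', 'c', 'S', '1'(digit), 'l', 'Q'
Digits found: 1
Result: 1


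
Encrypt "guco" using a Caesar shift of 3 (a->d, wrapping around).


Input: 'guco', shift = 3
Operation: for each letter, (position + 3) mod 26
Mapping: 'g'(6+3=9)->'j', 'u'(20+3=23)->'x', 'c'(2+3=5)->'f', 'o'(14+3=17)->'r'
Result: jxfr


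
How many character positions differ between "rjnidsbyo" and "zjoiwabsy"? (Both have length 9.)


String 1: 'rjnidsbyo'
String 2: 'zjoiwabsy'
Compare each position: pos 0: 'r'!='z', pos 1: 'j'=='j', pos 2: 'n'!='o', pos 3: 'i'=='i', pos 4: 'd'!='w', pos 5: 's'!='a', pos 6: 'b'=='b', pos 7: 'y'!='s', pos 8: 'o'!='y'
Differing positions: 6
Hamming distance: 6


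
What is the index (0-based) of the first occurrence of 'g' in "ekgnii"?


Input string: 'ekgnii'
Target: 'g'
Scanning left to right: s[0]='e', s[1]='k', s[2]='g'
First match at index: 2


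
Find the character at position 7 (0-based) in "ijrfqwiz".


Input string: 'ijrfqwiz'
Operation: get character at index 7
Index mapping: s[0]='i', s[1]='j', s[2]='r', s[3]='f', s[4]='q', s[5]='w', s[6]='i', s[7]='z'
Result: 'z'


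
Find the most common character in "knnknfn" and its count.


Input: 'knnknfn'
Operation: tally each character
Counts: 'f':1, 'k':2, 'n':4
Maximum: 'n' appears 4 times


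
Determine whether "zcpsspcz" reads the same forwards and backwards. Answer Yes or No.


Input string: 'zcpsspcz'
Reversed: 'zcpsspcz'
Compare pairs: s[0]='z' vs s[7]='z' (match), s[1]='c' vs s[6]='c' (match), s[2]='p' vs s[5]='p' (match), s[3]='s' vs s[4]='s' (match)
Palindrome: Yes


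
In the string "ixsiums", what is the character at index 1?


Input string: 'ixsiums'
Operation: get character at index 1
Index mapping: s[0]='i', s[1]='x'
Result: 'x'


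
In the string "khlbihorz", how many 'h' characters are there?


Input string: 'khlbihorz'
Target character: 'h'
Scan each position: s[1]='h', s[5]='h'
Matches found at indices: 1, 5
Total: 2


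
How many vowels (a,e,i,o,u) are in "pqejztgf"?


Input string: 'pqejztgf'
Operation: count vowels (a, e, i, o, u)
Scan: s[0]='p', s[1]='q', s[2]='e' (vowel), s[3]='j', s[4]='z', s[5]='t', s[6]='g', s[7]='f'
Vowels found: 1
Result: 1


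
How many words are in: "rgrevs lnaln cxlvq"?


Input string: 'rgrevs lnaln cxlvq'
Operation: split by spaces
Words found: 'rgrevs', 'lnaln', 'cxlvq'
Word count: 3


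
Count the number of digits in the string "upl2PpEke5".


Input string: 'upl2PpEke5'
Operation: count digit characters (0-9)
Scan: 'u', 'p', 'l', '2'(digit), 'P', 'p', 'E', 'k', 'e', '5'(digit)
Digits found: 2
Result: 2


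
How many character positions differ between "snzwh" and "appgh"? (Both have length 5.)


String 1: 'snzwh'
String 2: 'appgh'
Compare each position: pos 0: 's'!='a', pos 1: 'n'!='p', pos 2: 'z'!='p', pos 3: 'w'!='g', pos 4: 'h'=='h'
Differing positions: 4
Hamming distance: 4


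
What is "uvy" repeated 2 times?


Input string: 'uvy'
Operation: repeat 2 times
Concatenation: 'uvy' + 'uvy'
Result: uvyuvy


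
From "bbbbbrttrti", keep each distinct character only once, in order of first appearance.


Input: 'bbbbbrttrti'
Operation: keep first occurrence of each character
Scan: s[0]='b' new -> keep; s[1]='b' seen -> skip; s[2]='b' seen -> skip; s[3]='b' seen -> skip; s[4]='b' seen -> skip; s[5]='r' new -> keep; s[6]='t' new -> keep; s[7]='t' seen -> skip; s[8]='r' seen -> skip; s[9]='t' seen -> skip; s[10]='i' new -> keep
Result: brti


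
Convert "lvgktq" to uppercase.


Input string: 'lvgktq'
Operation: convert each letter to uppercase
Mapping: 'l'->'L', 'v'->'V', 'g'->'G', 'k'->'K', 't'->'T', 'q'->'Q'
Result: LVGKTQ


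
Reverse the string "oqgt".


Input string: 'oqgt'
Operation: reverse character order
Original order: 'o' -> 'q' -> 'g' -> 't'
Reversed order: 't' -> 'g' -> 'q' -> 'o'
Result: tgqo


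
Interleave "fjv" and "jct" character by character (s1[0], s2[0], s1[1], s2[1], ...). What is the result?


String 1: 'fjv'
String 2: 'jct'
Operation: alternate characters
Pairs: 'f'+'j', 'j'+'c', 'v'+'t'
Result: fjjcvt


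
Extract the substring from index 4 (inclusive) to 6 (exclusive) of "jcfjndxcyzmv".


Input string: 'jcfjndxcyzmv'
Operation: slice [4:6]
Extract characters: s[4]='n', s[5]='d'
Result: nd


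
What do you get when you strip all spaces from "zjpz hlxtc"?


Input string: 'zjpz hlxtc'
Operation: remove all spaces
Words: 'zjpz', 'hlxtc'
Join without spaces: zjpzhlxtc


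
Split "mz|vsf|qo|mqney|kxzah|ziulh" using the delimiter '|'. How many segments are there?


Input string: 'mz|vsf|qo|mqney|kxzah|ziulh'
Delimiter: '|'
Split result: 'mz', 'vsf', 'qo', 'mqney', 'kxzah', 'ziulh'
Number of parts: 6


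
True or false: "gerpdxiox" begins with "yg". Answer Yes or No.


Input string: 'gerpdxiox'
Prefix to check: 'yg'
First 2 characters of input: 'ge'
Match: False
Result: No


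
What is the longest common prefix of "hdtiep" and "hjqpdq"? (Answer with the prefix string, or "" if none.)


String 1: 'hdtiep'
String 2: 'hjqpdq'
Compare position by position:
pos 0: 'h' vs 'h' match
pos 1: 'd' vs 'j' differ -> stop
Longest common prefix: "h" (length 1)


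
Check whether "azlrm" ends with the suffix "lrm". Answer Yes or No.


Input string: 'azlrm'
Suffix to check: 'lrm'
Last 3 characters of input: 'lrm'
Match: True
Result: Yes


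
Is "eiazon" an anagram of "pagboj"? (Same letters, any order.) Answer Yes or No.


String 1: 'pagboj' -> sorted: 'abgjop'
String 2: 'eiazon' -> sorted: 'aeinoz'
Compare sorted forms: 'abgjop' != 'aeinoz'
Anagram: No


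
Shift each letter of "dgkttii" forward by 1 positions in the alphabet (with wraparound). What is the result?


Input: 'dgkttii', shift = 1
Operation: for each letter, (position + 1) mod 26
Mapping: 'd'(3+1=4)->'e', 'g'(6+1=7)->'h', 'k'(10+1=11)->'l', 't'(19+1=20)->'u', 't'(19+1=20)->'u', 'i'(8+1=9)->'j', 'i'(8+1=9)->'j'
Result: ehluujj


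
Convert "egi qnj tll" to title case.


Input string: 'egi qnj tll'
Operation: capitalize first letter of each word
Word transformations: 'egi'->'Egi', 'qnj'->'Qnj', 'tll'->'Tll'
Result: Egi Qnj Tll


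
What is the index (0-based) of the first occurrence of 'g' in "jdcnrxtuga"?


Input string: 'jdcnrxtuga'
Target: 'g'
Scanning left to right: s[0]='j', s[1]='d', s[2]='c', s[3]='n', s[4]='r', s[5]='x', s[6]='t', s[7]='u', s[8]='g'
First match at index: 8


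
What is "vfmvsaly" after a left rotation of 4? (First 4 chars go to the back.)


Input: 'vfmvsaly', shift = 4
Operation: split at index 4 and swap parts
Front part s[0:4] = 'vfmv'
Back part s[4:] = 'saly'
Rotated = back + front = 'saly' + 'vfmv'
Result: salyvfmv
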